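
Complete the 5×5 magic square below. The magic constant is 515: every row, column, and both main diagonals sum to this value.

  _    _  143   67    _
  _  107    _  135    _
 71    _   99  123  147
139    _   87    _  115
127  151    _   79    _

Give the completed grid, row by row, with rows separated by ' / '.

95 119 143 67 91 / 83 107 131 135 59 / 71 75 99 123 147 / 139 63 87 111 115 / 127 151 55 79 103

The remaining cell in row 3 is (3,2) = 515 − 440 = 75.
From column 4, 515 − (67 + 135 + 123 + 79) gives (4,4) = 111.
Row 4 needs 515; the known cells sum to 452, so (4,2) = 63.
Column 2 needs 515; the known cells sum to 396, so (1,2) = 119.
Using anti-diagonal: 135 + 99 + 63 + 127 + ? → (1,5) = 515 − 424 = 91.
Row 1: 119 + 143 + 67 + 91 + ? = 515, so (1,1) = 95.
From column 1, 515 − (95 + 71 + 139 + 127) gives (2,1) = 83.
Main diagonal must total 515; the given cells sum to 412, so (5,5) = 103.
Row 5 needs 515; the known cells sum to 460, so (5,3) = 55.
Column 3 must total 515; the given cells sum to 384, so (2,3) = 131.
The remaining cell in column 5 is (2,5) = 515 − 456 = 59.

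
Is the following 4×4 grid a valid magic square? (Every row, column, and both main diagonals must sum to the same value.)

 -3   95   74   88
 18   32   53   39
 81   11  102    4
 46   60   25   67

No — column 3 sums to 254 but column 2 sums to 198.

Row 1: -3 + 95 + 74 + 88 = 254.
Row 2: 18 + 32 + 53 + 39 = 142.
Row 3: 81 + 11 + 102 + 4 = 198.
Row 4: 46 + 60 + 25 + 67 = 198.
Column 1: -3 + 18 + 81 + 46 = 142.
Column 2: 95 + 32 + 11 + 60 = 198.
Column 3: 74 + 53 + 102 + 25 = 254.
Column 4: 88 + 39 + 4 + 67 = 198.
Main diagonal: -3 + 32 + 102 + 67 = 198.
Anti-diagonal: 88 + 53 + 11 + 46 = 198.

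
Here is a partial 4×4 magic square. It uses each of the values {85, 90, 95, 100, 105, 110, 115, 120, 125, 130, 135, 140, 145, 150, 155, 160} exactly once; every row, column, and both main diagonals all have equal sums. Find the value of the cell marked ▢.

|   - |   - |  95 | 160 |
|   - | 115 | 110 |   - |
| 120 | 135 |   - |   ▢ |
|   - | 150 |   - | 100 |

The 16 entries sum to 1960, so each line sums to 1960/4 = 490.
Column 2: 115 + 135 + 150 + ? = 490, so (1,2) = 90.
Anti-diagonal must total 490; the given cells sum to 405, so (4,1) = 85.
Row 1: 90 + 95 + 160 + ? = 490, so (1,1) = 145.
Row 4 needs 490; the known cells sum to 335, so (4,3) = 155.
From column 1, 490 − (145 + 120 + 85) gives (2,1) = 140.
Column 3 needs 490; the known cells sum to 360, so (3,3) = 130.
Using row 2: 140 + 115 + 110 + ? → (2,4) = 490 − 365 = 125.
Row 3 needs 490; the known cells sum to 385, so (3,4) = 105.

105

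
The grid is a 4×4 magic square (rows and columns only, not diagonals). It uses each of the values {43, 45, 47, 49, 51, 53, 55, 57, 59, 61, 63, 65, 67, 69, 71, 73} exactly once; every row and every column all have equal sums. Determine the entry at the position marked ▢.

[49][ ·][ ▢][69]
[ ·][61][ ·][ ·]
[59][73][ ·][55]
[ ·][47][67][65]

63

The 16 entries sum to 928, so each line sums to 928/4 = 232.
Row 3 must total 232; the given cells sum to 187, so (3,3) = 45.
Row 4: 47 + 67 + 65 + ? = 232, so (4,1) = 53.
Column 1: 49 + 59 + 53 + ? = 232, so (2,1) = 71.
Column 2 must total 232; the given cells sum to 181, so (1,2) = 51.
Column 4 must total 232; the given cells sum to 189, so (2,4) = 43.
Row 1: 49 + 51 + 69 + ? = 232, so (1,3) = 63.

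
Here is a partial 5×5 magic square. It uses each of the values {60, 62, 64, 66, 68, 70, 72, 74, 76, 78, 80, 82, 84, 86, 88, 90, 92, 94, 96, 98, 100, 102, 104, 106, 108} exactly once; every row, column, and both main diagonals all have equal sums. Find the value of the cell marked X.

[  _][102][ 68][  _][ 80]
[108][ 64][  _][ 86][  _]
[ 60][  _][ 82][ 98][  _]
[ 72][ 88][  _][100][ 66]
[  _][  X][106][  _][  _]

The 25 entries sum to 2100, so each line sums to 2100/5 = 420.
Row 4: 72 + 88 + 100 + 66 + ? = 420, so (4,3) = 94.
The remaining cell in column 3 is (2,3) = 420 − 350 = 70.
The remaining cell in anti-diagonal is (5,1) = 420 − 336 = 84.
Using row 2: 108 + 64 + 70 + 86 + ? → (2,5) = 420 − 328 = 92.
From column 1, 420 − (108 + 60 + 72 + 84) gives (1,1) = 96.
The remaining cell in main diagonal is (5,5) = 420 − 342 = 78.
Using row 1: 96 + 102 + 68 + 80 + ? → (1,4) = 420 − 346 = 74.
From column 4, 420 − (74 + 86 + 98 + 100) gives (5,4) = 62.
Column 5 must total 420; the given cells sum to 316, so (3,5) = 104.
The remaining cell in row 3 is (3,2) = 420 − 344 = 76.
Row 5: 84 + 106 + 62 + 78 + ? = 420, so (5,2) = 90.

90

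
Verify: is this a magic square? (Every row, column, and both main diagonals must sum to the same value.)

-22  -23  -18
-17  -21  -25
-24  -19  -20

Row 1: -22 + (-23) + (-18) = -63.
Row 2: -17 + (-21) + (-25) = -63.
Row 3: -24 + (-19) + (-20) = -63.
Column 1: -22 + (-17) + (-24) = -63.
Column 2: -23 + (-21) + (-19) = -63.
Column 3: -18 + (-25) + (-20) = -63.
Main diagonal: -22 + (-21) + (-20) = -63.
Anti-diagonal: -18 + (-21) + (-24) = -63.
All lines sum to -63.

Yes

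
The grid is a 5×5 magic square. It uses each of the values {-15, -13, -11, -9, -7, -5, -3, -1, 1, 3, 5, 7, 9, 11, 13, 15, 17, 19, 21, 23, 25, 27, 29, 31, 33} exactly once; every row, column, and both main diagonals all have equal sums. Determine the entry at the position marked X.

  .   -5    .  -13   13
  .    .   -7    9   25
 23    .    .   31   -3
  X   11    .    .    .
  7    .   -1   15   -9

-15

The 25 entries sum to 225, so each line sums to 225/5 = 45.
From row 5, 45 − (7 + (-1) + 15 + (-9)) gives (5,2) = 33.
Column 4: -13 + 9 + 31 + 15 + ? = 45, so (4,4) = 3.
Column 5 must total 45; the given cells sum to 26, so (4,5) = 19.
Anti-diagonal needs 45; the known cells sum to 40, so (3,3) = 5.
From row 3, 45 − (23 + 5 + 31 + (-3)) gives (3,2) = -11.
The remaining cell in column 2 is (2,2) = 45 − 28 = 17.
Main diagonal must total 45; the given cells sum to 16, so (1,1) = 29.
The remaining cell in row 1 is (1,3) = 45 − 24 = 21.
Row 2 must total 45; the given cells sum to 44, so (2,1) = 1.
Using column 1: 29 + 1 + 23 + 7 + ? → (4,1) = 45 − 60 = -15.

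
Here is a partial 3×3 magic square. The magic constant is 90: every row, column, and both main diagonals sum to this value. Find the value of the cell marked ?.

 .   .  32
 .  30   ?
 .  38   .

From column 2, 90 − (30 + 38) gives (1,2) = 22.
Using anti-diagonal: 32 + 30 + ? → (3,1) = 90 − 62 = 28.
Row 1 needs 90; the known cells sum to 54, so (1,1) = 36.
Using row 3: 28 + 38 + ? → (3,3) = 90 − 66 = 24.
From column 1, 90 − (36 + 28) gives (2,1) = 26.
Using column 3: 32 + 24 + ? → (2,3) = 90 − 56 = 34.

34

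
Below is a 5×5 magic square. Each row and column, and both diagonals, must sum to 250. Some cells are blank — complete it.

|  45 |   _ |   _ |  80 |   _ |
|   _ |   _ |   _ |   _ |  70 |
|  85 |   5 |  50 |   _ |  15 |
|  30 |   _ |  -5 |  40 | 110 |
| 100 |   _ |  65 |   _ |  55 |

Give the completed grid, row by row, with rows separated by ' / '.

45 90 35 80 0 / -10 60 105 25 70 / 85 5 50 95 15 / 30 75 -5 40 110 / 100 20 65 10 55

Row 3 needs 250; the known cells sum to 155, so (3,4) = 95.
Using row 4: 30 + (-5) + 40 + 110 + ? → (4,2) = 250 − 175 = 75.
Column 1: 45 + 85 + 30 + 100 + ? = 250, so (2,1) = -10.
From column 5, 250 − (70 + 15 + 110 + 55) gives (1,5) = 0.
Using main diagonal: 45 + 50 + 40 + 55 + ? → (2,2) = 250 − 190 = 60.
The remaining cell in anti-diagonal is (2,4) = 250 − 225 = 25.
Row 2 must total 250; the given cells sum to 145, so (2,3) = 105.
Using column 3: 105 + 50 + (-5) + 65 + ? → (1,3) = 250 − 215 = 35.
Column 4: 80 + 25 + 95 + 40 + ? = 250, so (5,4) = 10.
Row 1 needs 250; the known cells sum to 160, so (1,2) = 90.
Row 5 must total 250; the given cells sum to 230, so (5,2) = 20.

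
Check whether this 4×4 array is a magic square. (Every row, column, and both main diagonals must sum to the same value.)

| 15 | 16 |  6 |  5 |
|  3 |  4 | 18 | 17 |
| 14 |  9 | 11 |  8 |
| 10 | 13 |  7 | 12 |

Row 1: 15 + 16 + 6 + 5 = 42.
Row 2: 3 + 4 + 18 + 17 = 42.
Row 3: 14 + 9 + 11 + 8 = 42.
Row 4: 10 + 13 + 7 + 12 = 42.
Column 1: 15 + 3 + 14 + 10 = 42.
Column 2: 16 + 4 + 9 + 13 = 42.
Column 3: 6 + 18 + 11 + 7 = 42.
Column 4: 5 + 17 + 8 + 12 = 42.
Main diagonal: 15 + 4 + 11 + 12 = 42.
Anti-diagonal: 5 + 18 + 9 + 10 = 42.
All lines sum to 42.

Yes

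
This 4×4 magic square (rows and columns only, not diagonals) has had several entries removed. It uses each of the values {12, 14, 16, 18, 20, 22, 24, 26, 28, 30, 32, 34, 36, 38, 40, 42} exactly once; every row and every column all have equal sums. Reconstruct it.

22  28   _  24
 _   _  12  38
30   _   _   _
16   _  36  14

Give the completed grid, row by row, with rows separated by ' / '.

The 16 entries sum to 432, so each line sums to 432/4 = 108.
Using row 1: 22 + 28 + 24 + ? → (1,3) = 108 − 74 = 34.
From row 4, 108 − (16 + 36 + 14) gives (4,2) = 42.
From column 1, 108 − (22 + 30 + 16) gives (2,1) = 40.
Column 3 needs 108; the known cells sum to 82, so (3,3) = 26.
From column 4, 108 − (24 + 38 + 14) gives (3,4) = 32.
Using row 2: 40 + 12 + 38 + ? → (2,2) = 108 − 90 = 18.
From row 3, 108 − (30 + 26 + 32) gives (3,2) = 20.

22 28 34 24 / 40 18 12 38 / 30 20 26 32 / 16 42 36 14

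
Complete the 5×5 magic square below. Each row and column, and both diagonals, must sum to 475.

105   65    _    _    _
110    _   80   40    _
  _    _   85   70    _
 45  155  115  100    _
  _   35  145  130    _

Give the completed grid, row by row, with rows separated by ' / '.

105 65 50 135 120 / 110 95 80 40 150 / 140 125 85 70 55 / 45 155 115 100 60 / 75 35 145 130 90

Row 4 needs 475; the known cells sum to 415, so (4,5) = 60.
Column 3: 80 + 85 + 115 + 145 + ? = 475, so (1,3) = 50.
Column 4 needs 475; the known cells sum to 340, so (1,4) = 135.
Row 1: 105 + 65 + 50 + 135 + ? = 475, so (1,5) = 120.
Using anti-diagonal: 120 + 40 + 85 + 155 + ? → (5,1) = 475 − 400 = 75.
The remaining cell in row 5 is (5,5) = 475 − 385 = 90.
Using column 1: 105 + 110 + 45 + 75 + ? → (3,1) = 475 − 335 = 140.
The remaining cell in main diagonal is (2,2) = 475 − 380 = 95.
Using row 2: 110 + 95 + 80 + 40 + ? → (2,5) = 475 − 325 = 150.
The remaining cell in column 2 is (3,2) = 475 − 350 = 125.
Column 5: 120 + 150 + 60 + 90 + ? = 475, so (3,5) = 55.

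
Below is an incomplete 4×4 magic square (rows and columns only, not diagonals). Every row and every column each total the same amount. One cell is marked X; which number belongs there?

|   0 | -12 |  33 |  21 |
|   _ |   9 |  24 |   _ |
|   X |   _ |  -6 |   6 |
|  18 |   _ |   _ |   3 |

Row 1 is complete and sums to 42; that is the magic constant.
Using column 3: 33 + 24 + (-6) + ? → (4,3) = 42 − 51 = -9.
Column 4 needs 42; the known cells sum to 30, so (2,4) = 12.
Row 2: 9 + 24 + 12 + ? = 42, so (2,1) = -3.
Row 4 needs 42; the known cells sum to 12, so (4,2) = 30.
Using column 1: 0 + (-3) + 18 + ? → (3,1) = 42 − 15 = 27.

27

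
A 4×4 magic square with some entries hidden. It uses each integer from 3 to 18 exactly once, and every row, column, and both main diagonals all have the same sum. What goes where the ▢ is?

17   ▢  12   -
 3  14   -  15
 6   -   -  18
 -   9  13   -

The entries are 3 through 18, which sum to 168, so each line sums to 168/4 = 42.
Row 2 must total 42; the given cells sum to 32, so (2,3) = 10.
Using column 1: 17 + 3 + 6 + ? → (4,1) = 42 − 26 = 16.
Column 3 must total 42; the given cells sum to 35, so (3,3) = 7.
Using main diagonal: 17 + 14 + 7 + ? → (4,4) = 42 − 38 = 4.
Row 3: 6 + 7 + 18 + ? = 42, so (3,2) = 11.
The remaining cell in column 2 is (1,2) = 42 − 34 = 8.

8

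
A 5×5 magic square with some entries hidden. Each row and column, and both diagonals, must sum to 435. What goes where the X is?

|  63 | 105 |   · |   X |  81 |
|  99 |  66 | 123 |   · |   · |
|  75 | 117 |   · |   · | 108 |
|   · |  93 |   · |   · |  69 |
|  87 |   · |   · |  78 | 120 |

Column 1: 63 + 99 + 75 + 87 + ? = 435, so (4,1) = 111.
Column 2: 105 + 66 + 117 + 93 + ? = 435, so (5,2) = 54.
Column 5 must total 435; the given cells sum to 378, so (2,5) = 57.
Row 2 must total 435; the given cells sum to 345, so (2,4) = 90.
The remaining cell in row 5 is (5,3) = 435 − 339 = 96.
Anti-diagonal needs 435; the known cells sum to 351, so (3,3) = 84.
Row 3: 75 + 117 + 84 + 108 + ? = 435, so (3,4) = 51.
From main diagonal, 435 − (63 + 66 + 84 + 120) gives (4,4) = 102.
Row 4 needs 435; the known cells sum to 375, so (4,3) = 60.
The remaining cell in column 3 is (1,3) = 435 − 363 = 72.
Column 4 must total 435; the given cells sum to 321, so (1,4) = 114.

114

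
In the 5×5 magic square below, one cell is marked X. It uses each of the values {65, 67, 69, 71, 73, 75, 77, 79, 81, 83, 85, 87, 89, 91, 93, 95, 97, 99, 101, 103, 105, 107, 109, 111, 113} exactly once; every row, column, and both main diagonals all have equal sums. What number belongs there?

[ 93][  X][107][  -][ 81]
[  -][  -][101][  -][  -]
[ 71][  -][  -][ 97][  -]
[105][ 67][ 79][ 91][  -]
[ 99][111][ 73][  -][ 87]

95

The 25 entries sum to 2225, so each line sums to 2225/5 = 445.
Using row 4: 105 + 67 + 79 + 91 + ? → (4,5) = 445 − 342 = 103.
From row 5, 445 − (99 + 111 + 73 + 87) gives (5,4) = 75.
Column 1: 93 + 71 + 105 + 99 + ? = 445, so (2,1) = 77.
Using column 3: 107 + 101 + 79 + 73 + ? → (3,3) = 445 − 360 = 85.
From main diagonal, 445 − (93 + 85 + 91 + 87) gives (2,2) = 89.
The remaining cell in anti-diagonal is (2,4) = 445 − 332 = 113.
Row 2 needs 445; the known cells sum to 380, so (2,5) = 65.
Using column 4: 113 + 97 + 91 + 75 + ? → (1,4) = 445 − 376 = 69.
Using column 5: 81 + 65 + 103 + 87 + ? → (3,5) = 445 − 336 = 109.
Row 1: 93 + 107 + 69 + 81 + ? = 445, so (1,2) = 95.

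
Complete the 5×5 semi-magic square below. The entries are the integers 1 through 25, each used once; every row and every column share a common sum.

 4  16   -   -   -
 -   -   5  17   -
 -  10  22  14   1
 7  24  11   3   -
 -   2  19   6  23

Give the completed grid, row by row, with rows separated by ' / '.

4 16 8 25 12 / 21 13 5 17 9 / 18 10 22 14 1 / 7 24 11 3 20 / 15 2 19 6 23

The entries are 1 through 25, which sum to 325, so each line sums to 325/5 = 65.
Row 3: 10 + 22 + 14 + 1 + ? = 65, so (3,1) = 18.
Row 4: 7 + 24 + 11 + 3 + ? = 65, so (4,5) = 20.
The remaining cell in row 5 is (5,1) = 65 − 50 = 15.
From column 1, 65 − (4 + 18 + 7 + 15) gives (2,1) = 21.
From column 2, 65 − (16 + 10 + 24 + 2) gives (2,2) = 13.
Column 3 needs 65; the known cells sum to 57, so (1,3) = 8.
Column 4 needs 65; the known cells sum to 40, so (1,4) = 25.
Row 1 needs 65; the known cells sum to 53, so (1,5) = 12.
Row 2: 21 + 13 + 5 + 17 + ? = 65, so (2,5) = 9.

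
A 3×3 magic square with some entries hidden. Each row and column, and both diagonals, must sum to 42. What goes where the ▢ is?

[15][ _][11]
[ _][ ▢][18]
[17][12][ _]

14

From row 1, 42 − (15 + 11) gives (1,2) = 16.
The remaining cell in row 3 is (3,3) = 42 − 29 = 13.
Column 1 needs 42; the known cells sum to 32, so (2,1) = 10.
Using column 2: 16 + 12 + ? → (2,2) = 42 − 28 = 14.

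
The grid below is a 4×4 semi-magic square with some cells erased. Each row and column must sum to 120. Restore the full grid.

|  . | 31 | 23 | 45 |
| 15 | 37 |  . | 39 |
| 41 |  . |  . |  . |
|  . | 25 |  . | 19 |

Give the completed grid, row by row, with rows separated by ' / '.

Row 1 needs 120; the known cells sum to 99, so (1,1) = 21.
From row 2, 120 − (15 + 37 + 39) gives (2,3) = 29.
Column 1 must total 120; the given cells sum to 77, so (4,1) = 43.
Column 2 must total 120; the given cells sum to 93, so (3,2) = 27.
Column 4: 45 + 39 + 19 + ? = 120, so (3,4) = 17.
The remaining cell in row 3 is (3,3) = 120 − 85 = 35.
The remaining cell in row 4 is (4,3) = 120 − 87 = 33.

21 31 23 45 / 15 37 29 39 / 41 27 35 17 / 43 25 33 19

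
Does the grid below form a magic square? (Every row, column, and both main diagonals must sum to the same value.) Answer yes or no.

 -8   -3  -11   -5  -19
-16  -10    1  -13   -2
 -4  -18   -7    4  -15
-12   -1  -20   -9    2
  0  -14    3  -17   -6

Row 1: -8 + (-3) + (-11) + (-5) + (-19) = -46.
Row 2: -16 + (-10) + 1 + (-13) + (-2) = -40.
Row 3: -4 + (-18) + (-7) + 4 + (-15) = -40.
Row 4: -12 + (-1) + (-20) + (-9) + 2 = -40.
Row 5: 0 + (-14) + 3 + (-17) + (-6) = -34.
Column 1: -8 + (-16) + (-4) + (-12) + 0 = -40.
Column 2: -3 + (-10) + (-18) + (-1) + (-14) = -46.
Column 3: -11 + 1 + (-7) + (-20) + 3 = -34.
Column 4: -5 + (-13) + 4 + (-9) + (-17) = -40.
Column 5: -19 + (-2) + (-15) + 2 + (-6) = -40.
Main diagonal: -8 + (-10) + (-7) + (-9) + (-6) = -40.
Anti-diagonal: -19 + (-13) + (-7) + (-1) + 0 = -40.

No — column 4 sums to -40 but row 5 sums to -34.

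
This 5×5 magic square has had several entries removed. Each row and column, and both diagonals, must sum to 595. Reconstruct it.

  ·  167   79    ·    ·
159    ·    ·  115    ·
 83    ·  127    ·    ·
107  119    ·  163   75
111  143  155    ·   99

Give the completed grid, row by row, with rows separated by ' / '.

Row 4 must total 595; the given cells sum to 464, so (4,3) = 131.
Row 5: 111 + 143 + 155 + 99 + ? = 595, so (5,4) = 87.
The remaining cell in column 1 is (1,1) = 595 − 460 = 135.
Using column 3: 79 + 127 + 131 + 155 + ? → (2,3) = 595 − 492 = 103.
Main diagonal must total 595; the given cells sum to 524, so (2,2) = 71.
From anti-diagonal, 595 − (115 + 127 + 119 + 111) gives (1,5) = 123.
Row 1 needs 595; the known cells sum to 504, so (1,4) = 91.
Using row 2: 159 + 71 + 103 + 115 + ? → (2,5) = 595 − 448 = 147.
Column 2 needs 595; the known cells sum to 500, so (3,2) = 95.
From column 4, 595 − (91 + 115 + 163 + 87) gives (3,4) = 139.
Column 5 must total 595; the given cells sum to 444, so (3,5) = 151.

135 167 79 91 123 / 159 71 103 115 147 / 83 95 127 139 151 / 107 119 131 163 75 / 111 143 155 87 99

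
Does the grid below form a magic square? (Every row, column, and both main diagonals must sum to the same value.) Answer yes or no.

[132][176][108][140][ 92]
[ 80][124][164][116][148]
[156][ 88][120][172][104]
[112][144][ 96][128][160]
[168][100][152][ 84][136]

Row 1: 132 + 176 + 108 + 140 + 92 = 648.
Row 2: 80 + 124 + 164 + 116 + 148 = 632.
Row 3: 156 + 88 + 120 + 172 + 104 = 640.
Row 4: 112 + 144 + 96 + 128 + 160 = 640.
Row 5: 168 + 100 + 152 + 84 + 136 = 640.
Column 1: 132 + 80 + 156 + 112 + 168 = 648.
Column 2: 176 + 124 + 88 + 144 + 100 = 632.
Column 3: 108 + 164 + 120 + 96 + 152 = 640.
Column 4: 140 + 116 + 172 + 128 + 84 = 640.
Column 5: 92 + 148 + 104 + 160 + 136 = 640.
Main diagonal: 132 + 124 + 120 + 128 + 136 = 640.
Anti-diagonal: 92 + 116 + 120 + 144 + 168 = 640.

No — row 2 sums to 632 but row 5 sums to 640.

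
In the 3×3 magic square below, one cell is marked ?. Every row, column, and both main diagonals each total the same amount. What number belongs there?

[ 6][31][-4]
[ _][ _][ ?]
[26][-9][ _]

21

Row 1 is complete and sums to 33; that is the magic constant.
From row 3, 33 − (26 + (-9)) gives (3,3) = 16.
Column 1 needs 33; the known cells sum to 32, so (2,1) = 1.
Column 2 needs 33; the known cells sum to 22, so (2,2) = 11.
Column 3 needs 33; the known cells sum to 12, so (2,3) = 21.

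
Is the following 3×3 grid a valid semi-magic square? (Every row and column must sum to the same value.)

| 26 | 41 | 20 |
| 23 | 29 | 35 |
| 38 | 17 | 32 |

Yes

Row 1: 26 + 41 + 20 = 87.
Row 2: 23 + 29 + 35 = 87.
Row 3: 38 + 17 + 32 = 87.
Column 1: 26 + 23 + 38 = 87.
Column 2: 41 + 29 + 17 = 87.
Column 3: 20 + 35 + 32 = 87.
All lines sum to 87.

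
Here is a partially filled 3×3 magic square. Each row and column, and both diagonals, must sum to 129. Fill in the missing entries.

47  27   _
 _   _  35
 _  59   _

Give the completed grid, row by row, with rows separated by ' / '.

Row 1 must total 129; the given cells sum to 74, so (1,3) = 55.
Using column 2: 27 + 59 + ? → (2,2) = 129 − 86 = 43.
From column 3, 129 − (55 + 35) gives (3,3) = 39.
Anti-diagonal: 55 + 43 + ? = 129, so (3,1) = 31.
Row 2 needs 129; the known cells sum to 78, so (2,1) = 51.

47 27 55 / 51 43 35 / 31 59 39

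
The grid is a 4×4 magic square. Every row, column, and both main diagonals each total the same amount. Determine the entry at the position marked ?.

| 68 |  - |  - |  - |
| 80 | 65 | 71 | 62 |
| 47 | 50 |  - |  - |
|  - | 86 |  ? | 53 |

Row 2 is complete and sums to 278; that is the magic constant.
Using column 1: 68 + 80 + 47 + ? → (4,1) = 278 − 195 = 83.
Column 2: 65 + 50 + 86 + ? = 278, so (1,2) = 77.
Using main diagonal: 68 + 65 + 53 + ? → (3,3) = 278 − 186 = 92.
Anti-diagonal: 71 + 50 + 83 + ? = 278, so (1,4) = 74.
The remaining cell in row 1 is (1,3) = 278 − 219 = 59.
From row 3, 278 − (47 + 50 + 92) gives (3,4) = 89.
Using row 4: 83 + 86 + 53 + ? → (4,3) = 278 − 222 = 56.

56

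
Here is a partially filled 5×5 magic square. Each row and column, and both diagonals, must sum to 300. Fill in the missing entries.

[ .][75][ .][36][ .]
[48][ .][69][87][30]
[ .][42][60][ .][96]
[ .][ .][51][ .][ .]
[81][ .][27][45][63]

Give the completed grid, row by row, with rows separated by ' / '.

57 75 93 36 39 / 48 66 69 87 30 / 24 42 60 78 96 / 90 33 51 54 72 / 81 84 27 45 63

Row 2 must total 300; the given cells sum to 234, so (2,2) = 66.
From row 5, 300 − (81 + 27 + 45 + 63) gives (5,2) = 84.
The remaining cell in column 2 is (4,2) = 300 − 267 = 33.
Column 3 needs 300; the known cells sum to 207, so (1,3) = 93.
Anti-diagonal needs 300; the known cells sum to 261, so (1,5) = 39.
Row 1 needs 300; the known cells sum to 243, so (1,1) = 57.
From column 5, 300 − (39 + 30 + 96 + 63) gives (4,5) = 72.
Using main diagonal: 57 + 66 + 60 + 63 + ? → (4,4) = 300 − 246 = 54.
Row 4: 33 + 51 + 54 + 72 + ? = 300, so (4,1) = 90.
Column 1: 57 + 48 + 90 + 81 + ? = 300, so (3,1) = 24.
Column 4 must total 300; the given cells sum to 222, so (3,4) = 78.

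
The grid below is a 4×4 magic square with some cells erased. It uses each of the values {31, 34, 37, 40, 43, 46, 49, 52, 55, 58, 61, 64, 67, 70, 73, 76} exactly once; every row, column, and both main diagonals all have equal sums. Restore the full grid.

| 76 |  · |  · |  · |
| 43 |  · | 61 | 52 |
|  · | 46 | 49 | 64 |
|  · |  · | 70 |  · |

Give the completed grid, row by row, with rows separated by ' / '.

76 37 34 67 / 43 58 61 52 / 55 46 49 64 / 40 73 70 31

The 16 entries sum to 856, so each line sums to 856/4 = 214.
Using row 2: 43 + 61 + 52 + ? → (2,2) = 214 − 156 = 58.
Row 3: 46 + 49 + 64 + ? = 214, so (3,1) = 55.
The remaining cell in column 1 is (4,1) = 214 − 174 = 40.
Column 3 needs 214; the known cells sum to 180, so (1,3) = 34.
Main diagonal needs 214; the known cells sum to 183, so (4,4) = 31.
Anti-diagonal: 61 + 46 + 40 + ? = 214, so (1,4) = 67.
Row 1: 76 + 34 + 67 + ? = 214, so (1,2) = 37.
From row 4, 214 − (40 + 70 + 31) gives (4,2) = 73.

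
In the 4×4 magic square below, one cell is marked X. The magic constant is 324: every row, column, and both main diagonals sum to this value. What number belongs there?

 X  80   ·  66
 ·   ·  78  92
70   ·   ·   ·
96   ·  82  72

Row 4: 96 + 82 + 72 + ? = 324, so (4,2) = 74.
The remaining cell in column 4 is (3,4) = 324 − 230 = 94.
From anti-diagonal, 324 − (66 + 78 + 96) gives (3,2) = 84.
The remaining cell in row 3 is (3,3) = 324 − 248 = 76.
Column 2: 80 + 84 + 74 + ? = 324, so (2,2) = 86.
Column 3: 78 + 76 + 82 + ? = 324, so (1,3) = 88.
Main diagonal: 86 + 76 + 72 + ? = 324, so (1,1) = 90.

90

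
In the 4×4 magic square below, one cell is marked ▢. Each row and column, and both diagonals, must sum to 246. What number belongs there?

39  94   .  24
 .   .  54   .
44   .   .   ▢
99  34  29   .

Row 1 must total 246; the given cells sum to 157, so (1,3) = 89.
Using row 4: 99 + 34 + 29 + ? → (4,4) = 246 − 162 = 84.
Column 1 needs 246; the known cells sum to 182, so (2,1) = 64.
Column 3: 89 + 54 + 29 + ? = 246, so (3,3) = 74.
The remaining cell in main diagonal is (2,2) = 246 − 197 = 49.
The remaining cell in anti-diagonal is (3,2) = 246 − 177 = 69.
Row 2 needs 246; the known cells sum to 167, so (2,4) = 79.
Row 3 needs 246; the known cells sum to 187, so (3,4) = 59.

59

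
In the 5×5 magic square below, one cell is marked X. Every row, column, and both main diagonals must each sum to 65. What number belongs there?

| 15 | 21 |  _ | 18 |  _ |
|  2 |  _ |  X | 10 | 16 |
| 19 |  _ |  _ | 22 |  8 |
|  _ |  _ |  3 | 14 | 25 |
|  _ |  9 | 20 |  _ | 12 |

24

From column 4, 65 − (18 + 10 + 22 + 14) gives (5,4) = 1.
Using column 5: 16 + 8 + 25 + 12 + ? → (1,5) = 65 − 61 = 4.
Row 1: 15 + 21 + 18 + 4 + ? = 65, so (1,3) = 7.
Row 5 must total 65; the given cells sum to 42, so (5,1) = 23.
Using column 1: 15 + 2 + 19 + 23 + ? → (4,1) = 65 − 59 = 6.
Row 4 must total 65; the given cells sum to 48, so (4,2) = 17.
Anti-diagonal needs 65; the known cells sum to 54, so (3,3) = 11.
Using row 3: 19 + 11 + 22 + 8 + ? → (3,2) = 65 − 60 = 5.
From column 2, 65 − (21 + 5 + 17 + 9) gives (2,2) = 13.
Column 3: 7 + 11 + 3 + 20 + ? = 65, so (2,3) = 24.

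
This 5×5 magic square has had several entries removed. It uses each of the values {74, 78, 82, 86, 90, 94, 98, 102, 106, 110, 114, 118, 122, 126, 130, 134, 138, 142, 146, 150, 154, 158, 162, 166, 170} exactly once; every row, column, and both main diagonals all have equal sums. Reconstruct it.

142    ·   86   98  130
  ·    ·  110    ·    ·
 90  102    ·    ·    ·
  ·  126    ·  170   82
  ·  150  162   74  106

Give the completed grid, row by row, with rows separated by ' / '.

The 25 entries sum to 3050, so each line sums to 3050/5 = 610.
The remaining cell in row 1 is (1,2) = 610 − 456 = 154.
From row 5, 610 − (150 + 162 + 74 + 106) gives (5,1) = 118.
The remaining cell in column 2 is (2,2) = 610 − 532 = 78.
From main diagonal, 610 − (142 + 78 + 170 + 106) gives (3,3) = 114.
The remaining cell in anti-diagonal is (2,4) = 610 − 488 = 122.
Column 3: 86 + 110 + 114 + 162 + ? = 610, so (4,3) = 138.
Column 4: 98 + 122 + 170 + 74 + ? = 610, so (3,4) = 146.
Row 3 needs 610; the known cells sum to 452, so (3,5) = 158.
Using row 4: 126 + 138 + 170 + 82 + ? → (4,1) = 610 − 516 = 94.
From column 1, 610 − (142 + 90 + 94 + 118) gives (2,1) = 166.
Column 5: 130 + 158 + 82 + 106 + ? = 610, so (2,5) = 134.

142 154 86 98 130 / 166 78 110 122 134 / 90 102 114 146 158 / 94 126 138 170 82 / 118 150 162 74 106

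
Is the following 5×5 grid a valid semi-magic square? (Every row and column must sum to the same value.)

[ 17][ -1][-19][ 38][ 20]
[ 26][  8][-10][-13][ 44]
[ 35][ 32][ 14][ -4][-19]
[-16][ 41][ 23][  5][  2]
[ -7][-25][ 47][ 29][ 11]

Row 1: 17 + (-1) + (-19) + 38 + 20 = 55.
Row 2: 26 + 8 + (-10) + (-13) + 44 = 55.
Row 3: 35 + 32 + 14 + (-4) + (-19) = 58.
Row 4: -16 + 41 + 23 + 5 + 2 = 55.
Row 5: -7 + (-25) + 47 + 29 + 11 = 55.
Column 1: 17 + 26 + 35 + (-16) + (-7) = 55.
Column 2: -1 + 8 + 32 + 41 + (-25) = 55.
Column 3: -19 + (-10) + 14 + 23 + 47 = 55.
Column 4: 38 + (-13) + (-4) + 5 + 29 = 55.
Column 5: 20 + 44 + (-19) + 2 + 11 = 58.

No — column 4 sums to 55 but row 3 sums to 58.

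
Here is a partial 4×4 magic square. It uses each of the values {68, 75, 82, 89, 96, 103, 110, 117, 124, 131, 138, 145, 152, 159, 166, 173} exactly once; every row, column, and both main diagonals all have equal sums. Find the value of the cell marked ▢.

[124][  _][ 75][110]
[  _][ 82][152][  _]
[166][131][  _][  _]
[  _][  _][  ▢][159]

138

The 16 entries sum to 1928, so each line sums to 1928/4 = 482.
Using row 1: 124 + 75 + 110 + ? → (1,2) = 482 − 309 = 173.
Column 2 must total 482; the given cells sum to 386, so (4,2) = 96.
The remaining cell in main diagonal is (3,3) = 482 − 365 = 117.
Anti-diagonal needs 482; the known cells sum to 393, so (4,1) = 89.
Using row 3: 166 + 131 + 117 + ? → (3,4) = 482 − 414 = 68.
The remaining cell in row 4 is (4,3) = 482 − 344 = 138.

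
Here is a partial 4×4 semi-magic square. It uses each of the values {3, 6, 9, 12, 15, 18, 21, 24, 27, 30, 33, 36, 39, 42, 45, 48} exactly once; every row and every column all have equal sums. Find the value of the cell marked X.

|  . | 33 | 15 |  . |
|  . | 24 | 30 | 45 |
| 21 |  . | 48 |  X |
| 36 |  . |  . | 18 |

27

The 16 entries sum to 408, so each line sums to 408/4 = 102.
Row 2 needs 102; the known cells sum to 99, so (2,1) = 3.
Column 1: 3 + 21 + 36 + ? = 102, so (1,1) = 42.
The remaining cell in column 3 is (4,3) = 102 − 93 = 9.
Row 1 needs 102; the known cells sum to 90, so (1,4) = 12.
From row 4, 102 − (36 + 9 + 18) gives (4,2) = 39.
Column 2: 33 + 24 + 39 + ? = 102, so (3,2) = 6.
The remaining cell in column 4 is (3,4) = 102 − 75 = 27.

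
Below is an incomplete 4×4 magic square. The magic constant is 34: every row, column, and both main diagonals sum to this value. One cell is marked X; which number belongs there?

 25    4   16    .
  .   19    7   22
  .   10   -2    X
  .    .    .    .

The remaining cell in row 1 is (1,4) = 34 − 45 = -11.
Using row 2: 19 + 7 + 22 + ? → (2,1) = 34 − 48 = -14.
Column 2 must total 34; the given cells sum to 33, so (4,2) = 1.
The remaining cell in column 3 is (4,3) = 34 − 21 = 13.
The remaining cell in main diagonal is (4,4) = 34 − 42 = -8.
Anti-diagonal must total 34; the given cells sum to 6, so (4,1) = 28.
Column 1 must total 34; the given cells sum to 39, so (3,1) = -5.
Column 4 must total 34; the given cells sum to 3, so (3,4) = 31.

31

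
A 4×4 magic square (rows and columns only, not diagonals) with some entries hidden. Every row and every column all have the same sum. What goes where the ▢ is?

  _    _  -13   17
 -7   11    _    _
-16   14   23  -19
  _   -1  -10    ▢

8

Row 3 is complete and sums to 2; that is the magic constant.
The remaining cell in column 2 is (1,2) = 2 − 24 = -22.
Column 3 must total 2; the given cells sum to 0, so (2,3) = 2.
Row 1 must total 2; the given cells sum to -18, so (1,1) = 20.
Row 2 needs 2; the known cells sum to 6, so (2,4) = -4.
Using column 1: 20 + (-7) + (-16) + ? → (4,1) = 2 − (-3) = 5.
Column 4 must total 2; the given cells sum to -6, so (4,4) = 8.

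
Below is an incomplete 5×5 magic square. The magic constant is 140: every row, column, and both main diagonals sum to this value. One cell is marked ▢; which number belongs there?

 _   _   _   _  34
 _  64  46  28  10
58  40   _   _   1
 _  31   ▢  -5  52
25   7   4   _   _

Using row 2: 64 + 46 + 28 + 10 + ? → (2,1) = 140 − 148 = -8.
The remaining cell in column 2 is (1,2) = 140 − 142 = -2.
Column 5 needs 140; the known cells sum to 97, so (5,5) = 43.
The remaining cell in anti-diagonal is (3,3) = 140 − 118 = 22.
Row 3 needs 140; the known cells sum to 121, so (3,4) = 19.
Row 5: 25 + 7 + 4 + 43 + ? = 140, so (5,4) = 61.
Column 4 must total 140; the given cells sum to 103, so (1,4) = 37.
The remaining cell in main diagonal is (1,1) = 140 − 124 = 16.
Row 1: 16 + (-2) + 37 + 34 + ? = 140, so (1,3) = 55.
The remaining cell in column 1 is (4,1) = 140 − 91 = 49.
Using column 3: 55 + 46 + 22 + 4 + ? → (4,3) = 140 − 127 = 13.

13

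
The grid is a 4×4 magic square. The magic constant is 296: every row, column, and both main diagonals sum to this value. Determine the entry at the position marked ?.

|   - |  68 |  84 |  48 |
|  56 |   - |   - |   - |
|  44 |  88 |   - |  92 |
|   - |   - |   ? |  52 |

The remaining cell in row 1 is (1,1) = 296 − 200 = 96.
Using row 3: 44 + 88 + 92 + ? → (3,3) = 296 − 224 = 72.
Column 1 must total 296; the given cells sum to 196, so (4,1) = 100.
Using column 4: 48 + 92 + 52 + ? → (2,4) = 296 − 192 = 104.
From main diagonal, 296 − (96 + 72 + 52) gives (2,2) = 76.
The remaining cell in anti-diagonal is (2,3) = 296 − 236 = 60.
From column 2, 296 − (68 + 76 + 88) gives (4,2) = 64.
Column 3 needs 296; the known cells sum to 216, so (4,3) = 80.

80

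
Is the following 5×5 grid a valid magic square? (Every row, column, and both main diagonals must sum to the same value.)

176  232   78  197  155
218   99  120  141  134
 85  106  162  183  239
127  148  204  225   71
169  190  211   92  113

No — row 5 sums to 775 but row 2 sums to 712.

Row 1: 176 + 232 + 78 + 197 + 155 = 838.
Row 2: 218 + 99 + 120 + 141 + 134 = 712.
Row 3: 85 + 106 + 162 + 183 + 239 = 775.
Row 4: 127 + 148 + 204 + 225 + 71 = 775.
Row 5: 169 + 190 + 211 + 92 + 113 = 775.
Column 1: 176 + 218 + 85 + 127 + 169 = 775.
Column 2: 232 + 99 + 106 + 148 + 190 = 775.
Column 3: 78 + 120 + 162 + 204 + 211 = 775.
Column 4: 197 + 141 + 183 + 225 + 92 = 838.
Column 5: 155 + 134 + 239 + 71 + 113 = 712.
Main diagonal: 176 + 99 + 162 + 225 + 113 = 775.
Anti-diagonal: 155 + 141 + 162 + 148 + 169 = 775.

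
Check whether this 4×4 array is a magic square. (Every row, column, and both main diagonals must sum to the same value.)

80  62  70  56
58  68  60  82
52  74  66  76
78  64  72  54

Yes

Row 1: 80 + 62 + 70 + 56 = 268.
Row 2: 58 + 68 + 60 + 82 = 268.
Row 3: 52 + 74 + 66 + 76 = 268.
Row 4: 78 + 64 + 72 + 54 = 268.
Column 1: 80 + 58 + 52 + 78 = 268.
Column 2: 62 + 68 + 74 + 64 = 268.
Column 3: 70 + 60 + 66 + 72 = 268.
Column 4: 56 + 82 + 76 + 54 = 268.
Main diagonal: 80 + 68 + 66 + 54 = 268.
Anti-diagonal: 56 + 60 + 74 + 78 = 268.
All lines sum to 268.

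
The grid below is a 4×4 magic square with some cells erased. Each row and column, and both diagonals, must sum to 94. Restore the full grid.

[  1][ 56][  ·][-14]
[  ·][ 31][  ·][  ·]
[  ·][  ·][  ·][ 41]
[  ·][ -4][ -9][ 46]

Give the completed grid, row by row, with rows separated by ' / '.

Row 1: 1 + 56 + (-14) + ? = 94, so (1,3) = 51.
Using row 4: -4 + (-9) + 46 + ? → (4,1) = 94 − 33 = 61.
Using column 2: 56 + 31 + (-4) + ? → (3,2) = 94 − 83 = 11.
The remaining cell in column 4 is (2,4) = 94 − 73 = 21.
Main diagonal: 1 + 31 + 46 + ? = 94, so (3,3) = 16.
Using anti-diagonal: -14 + 11 + 61 + ? → (2,3) = 94 − 58 = 36.
From row 2, 94 − (31 + 36 + 21) gives (2,1) = 6.
Row 3 needs 94; the known cells sum to 68, so (3,1) = 26.

1 56 51 -14 / 6 31 36 21 / 26 11 16 41 / 61 -4 -9 46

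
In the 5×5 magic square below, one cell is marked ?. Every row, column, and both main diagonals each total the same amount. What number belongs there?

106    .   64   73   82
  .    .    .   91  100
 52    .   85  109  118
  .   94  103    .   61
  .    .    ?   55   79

Column 5 is complete and sums to 440; that is the magic constant.
Using row 1: 106 + 64 + 73 + 82 + ? → (1,2) = 440 − 325 = 115.
The remaining cell in row 3 is (3,2) = 440 − 364 = 76.
Column 4 needs 440; the known cells sum to 328, so (4,4) = 112.
The remaining cell in main diagonal is (2,2) = 440 − 382 = 58.
Anti-diagonal must total 440; the given cells sum to 352, so (5,1) = 88.
Row 4: 94 + 103 + 112 + 61 + ? = 440, so (4,1) = 70.
Using column 1: 106 + 52 + 70 + 88 + ? → (2,1) = 440 − 316 = 124.
Column 2 must total 440; the given cells sum to 343, so (5,2) = 97.
The remaining cell in row 2 is (2,3) = 440 − 373 = 67.
Row 5 needs 440; the known cells sum to 319, so (5,3) = 121.

121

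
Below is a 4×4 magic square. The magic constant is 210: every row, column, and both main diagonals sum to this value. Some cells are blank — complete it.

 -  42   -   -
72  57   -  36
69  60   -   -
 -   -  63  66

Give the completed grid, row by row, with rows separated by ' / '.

39 42 54 75 / 72 57 45 36 / 69 60 48 33 / 30 51 63 66

Using row 2: 72 + 57 + 36 + ? → (2,3) = 210 − 165 = 45.
From column 2, 210 − (42 + 57 + 60) gives (4,2) = 51.
Using row 4: 51 + 63 + 66 + ? → (4,1) = 210 − 180 = 30.
Column 1 must total 210; the given cells sum to 171, so (1,1) = 39.
Main diagonal must total 210; the given cells sum to 162, so (3,3) = 48.
The remaining cell in anti-diagonal is (1,4) = 210 − 135 = 75.
Row 1 must total 210; the given cells sum to 156, so (1,3) = 54.
Row 3 needs 210; the known cells sum to 177, so (3,4) = 33.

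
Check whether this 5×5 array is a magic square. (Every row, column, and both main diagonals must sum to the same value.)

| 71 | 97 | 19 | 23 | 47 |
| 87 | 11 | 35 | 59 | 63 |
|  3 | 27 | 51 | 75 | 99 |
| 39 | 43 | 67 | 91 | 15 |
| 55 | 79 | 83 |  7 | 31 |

Row 1: 71 + 97 + 19 + 23 + 47 = 257.
Row 2: 87 + 11 + 35 + 59 + 63 = 255.
Row 3: 3 + 27 + 51 + 75 + 99 = 255.
Row 4: 39 + 43 + 67 + 91 + 15 = 255.
Row 5: 55 + 79 + 83 + 7 + 31 = 255.
Column 1: 71 + 87 + 3 + 39 + 55 = 255.
Column 2: 97 + 11 + 27 + 43 + 79 = 257.
Column 3: 19 + 35 + 51 + 67 + 83 = 255.
Column 4: 23 + 59 + 75 + 91 + 7 = 255.
Column 5: 47 + 63 + 99 + 15 + 31 = 255.
Main diagonal: 71 + 11 + 51 + 91 + 31 = 255.
Anti-diagonal: 47 + 59 + 51 + 43 + 55 = 255.

No — row 3 sums to 255 but row 1 sums to 257.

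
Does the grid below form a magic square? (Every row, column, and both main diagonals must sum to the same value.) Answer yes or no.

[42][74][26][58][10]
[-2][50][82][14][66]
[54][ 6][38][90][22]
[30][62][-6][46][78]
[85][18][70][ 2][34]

No — row 5 sums to 209 but row 3 sums to 210.

Row 1: 42 + 74 + 26 + 58 + 10 = 210.
Row 2: -2 + 50 + 82 + 14 + 66 = 210.
Row 3: 54 + 6 + 38 + 90 + 22 = 210.
Row 4: 30 + 62 + (-6) + 46 + 78 = 210.
Row 5: 85 + 18 + 70 + 2 + 34 = 209.
Column 1: 42 + (-2) + 54 + 30 + 85 = 209.
Column 2: 74 + 50 + 6 + 62 + 18 = 210.
Column 3: 26 + 82 + 38 + (-6) + 70 = 210.
Column 4: 58 + 14 + 90 + 46 + 2 = 210.
Column 5: 10 + 66 + 22 + 78 + 34 = 210.
Main diagonal: 42 + 50 + 38 + 46 + 34 = 210.
Anti-diagonal: 10 + 14 + 38 + 62 + 85 = 209.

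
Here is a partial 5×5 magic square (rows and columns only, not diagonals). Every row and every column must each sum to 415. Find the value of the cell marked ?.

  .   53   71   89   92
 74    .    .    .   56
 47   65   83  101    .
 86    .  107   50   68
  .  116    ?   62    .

59

Using row 1: 53 + 71 + 89 + 92 + ? → (1,1) = 415 − 305 = 110.
The remaining cell in row 3 is (3,5) = 415 − 296 = 119.
From row 4, 415 − (86 + 107 + 50 + 68) gives (4,2) = 104.
Column 1: 110 + 74 + 47 + 86 + ? = 415, so (5,1) = 98.
From column 2, 415 − (53 + 65 + 104 + 116) gives (2,2) = 77.
The remaining cell in column 4 is (2,4) = 415 − 302 = 113.
Column 5 needs 415; the known cells sum to 335, so (5,5) = 80.
Row 2 must total 415; the given cells sum to 320, so (2,3) = 95.
Row 5: 98 + 116 + 62 + 80 + ? = 415, so (5,3) = 59.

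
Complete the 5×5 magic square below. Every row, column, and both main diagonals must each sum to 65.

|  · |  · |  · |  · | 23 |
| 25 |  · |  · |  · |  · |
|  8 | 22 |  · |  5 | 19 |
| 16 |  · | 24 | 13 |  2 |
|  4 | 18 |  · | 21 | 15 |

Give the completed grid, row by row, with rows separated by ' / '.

12 1 20 9 23 / 25 14 3 17 6 / 8 22 11 5 19 / 16 10 24 13 2 / 4 18 7 21 15

Row 3 must total 65; the given cells sum to 54, so (3,3) = 11.
Row 4 needs 65; the known cells sum to 55, so (4,2) = 10.
The remaining cell in row 5 is (5,3) = 65 − 58 = 7.
Using column 1: 25 + 8 + 16 + 4 + ? → (1,1) = 65 − 53 = 12.
Using column 5: 23 + 19 + 2 + 15 + ? → (2,5) = 65 − 59 = 6.
The remaining cell in main diagonal is (2,2) = 65 − 51 = 14.
From anti-diagonal, 65 − (23 + 11 + 10 + 4) gives (2,4) = 17.
Row 2: 25 + 14 + 17 + 6 + ? = 65, so (2,3) = 3.
Column 2: 14 + 22 + 10 + 18 + ? = 65, so (1,2) = 1.
Column 3 must total 65; the given cells sum to 45, so (1,3) = 20.
Column 4: 17 + 5 + 13 + 21 + ? = 65, so (1,4) = 9.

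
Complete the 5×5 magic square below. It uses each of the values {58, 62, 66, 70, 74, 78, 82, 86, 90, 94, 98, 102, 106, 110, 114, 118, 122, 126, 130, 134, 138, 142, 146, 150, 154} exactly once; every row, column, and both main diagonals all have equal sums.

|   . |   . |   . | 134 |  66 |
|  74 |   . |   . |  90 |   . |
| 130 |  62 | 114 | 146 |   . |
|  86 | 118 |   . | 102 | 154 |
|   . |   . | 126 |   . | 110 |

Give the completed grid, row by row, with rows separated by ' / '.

The 25 entries sum to 2650, so each line sums to 2650/5 = 530.
Using row 3: 130 + 62 + 114 + 146 + ? → (3,5) = 530 − 452 = 78.
From row 4, 530 − (86 + 118 + 102 + 154) gives (4,3) = 70.
Column 4 must total 530; the given cells sum to 472, so (5,4) = 58.
Column 5: 66 + 78 + 154 + 110 + ? = 530, so (2,5) = 122.
Using anti-diagonal: 66 + 90 + 114 + 118 + ? → (5,1) = 530 − 388 = 142.
From row 5, 530 − (142 + 126 + 58 + 110) gives (5,2) = 94.
Column 1 must total 530; the given cells sum to 432, so (1,1) = 98.
Using main diagonal: 98 + 114 + 102 + 110 + ? → (2,2) = 530 − 424 = 106.
The remaining cell in row 2 is (2,3) = 530 − 392 = 138.
Using column 2: 106 + 62 + 118 + 94 + ? → (1,2) = 530 − 380 = 150.
Column 3 must total 530; the given cells sum to 448, so (1,3) = 82.

98 150 82 134 66 / 74 106 138 90 122 / 130 62 114 146 78 / 86 118 70 102 154 / 142 94 126 58 110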